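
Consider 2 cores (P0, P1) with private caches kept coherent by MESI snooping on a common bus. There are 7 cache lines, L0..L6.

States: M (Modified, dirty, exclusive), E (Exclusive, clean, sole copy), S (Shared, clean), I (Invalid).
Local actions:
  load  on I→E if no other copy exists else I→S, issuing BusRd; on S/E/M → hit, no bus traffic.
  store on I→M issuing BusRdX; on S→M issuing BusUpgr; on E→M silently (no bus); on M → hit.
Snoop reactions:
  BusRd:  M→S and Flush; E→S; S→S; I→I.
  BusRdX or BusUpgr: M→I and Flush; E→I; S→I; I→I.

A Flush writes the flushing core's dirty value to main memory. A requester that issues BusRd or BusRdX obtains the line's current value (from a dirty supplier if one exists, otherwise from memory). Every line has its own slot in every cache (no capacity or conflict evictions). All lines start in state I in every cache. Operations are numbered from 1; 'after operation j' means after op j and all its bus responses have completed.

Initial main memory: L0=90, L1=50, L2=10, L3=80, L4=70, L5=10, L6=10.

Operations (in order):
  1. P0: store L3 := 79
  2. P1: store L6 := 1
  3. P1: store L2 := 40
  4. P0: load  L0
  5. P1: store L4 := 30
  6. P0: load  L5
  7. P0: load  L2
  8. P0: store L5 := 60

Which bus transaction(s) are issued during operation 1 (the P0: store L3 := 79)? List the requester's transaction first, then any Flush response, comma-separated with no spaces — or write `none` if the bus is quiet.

bus = BusRdX

[1] P0: store L3 := 79 | P0:M(79), P1:I | bus: BusRdX
[2] P1: store L6 := 1 | P0:I, P1:M(1) | bus: BusRdX
[3] P1: store L2 := 40 | P0:I, P1:M(40) | bus: BusRdX
[4] P0: load  L0 | P0:E(90), P1:I | bus: BusRd
[5] P1: store L4 := 30 | P0:I, P1:M(30) | bus: BusRdX
[6] P0: load  L5 | P0:E(10), P1:I | bus: BusRd
[7] P0: load  L2 | P0:S(40), P1:S(40) | bus: BusRd,Flush
[8] P0: store L5 := 60 | P0:M(60), P1:I | bus: none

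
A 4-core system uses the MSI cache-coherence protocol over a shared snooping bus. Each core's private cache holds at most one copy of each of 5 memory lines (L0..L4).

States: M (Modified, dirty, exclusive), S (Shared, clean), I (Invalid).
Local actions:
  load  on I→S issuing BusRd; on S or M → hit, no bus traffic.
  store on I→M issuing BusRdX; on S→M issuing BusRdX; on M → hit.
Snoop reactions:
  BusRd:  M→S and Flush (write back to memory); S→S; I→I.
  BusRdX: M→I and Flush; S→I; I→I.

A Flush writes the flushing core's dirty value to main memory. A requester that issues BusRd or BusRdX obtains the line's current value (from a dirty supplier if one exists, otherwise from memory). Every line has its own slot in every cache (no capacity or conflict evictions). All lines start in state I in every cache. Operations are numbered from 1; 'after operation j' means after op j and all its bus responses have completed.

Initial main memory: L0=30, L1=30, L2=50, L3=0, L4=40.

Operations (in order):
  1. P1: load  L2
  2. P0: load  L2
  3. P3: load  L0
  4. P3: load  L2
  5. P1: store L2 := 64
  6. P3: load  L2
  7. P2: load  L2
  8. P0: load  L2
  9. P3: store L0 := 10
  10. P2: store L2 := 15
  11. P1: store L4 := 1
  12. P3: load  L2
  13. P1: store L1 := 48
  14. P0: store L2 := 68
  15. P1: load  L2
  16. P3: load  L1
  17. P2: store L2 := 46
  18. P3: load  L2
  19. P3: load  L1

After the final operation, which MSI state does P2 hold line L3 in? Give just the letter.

[1] P1: load  L2 | P0:I, P1:S(50), P2:I, P3:I | bus: BusRd
[2] P0: load  L2 | P0:S(50), P1:S(50), P2:I, P3:I | bus: BusRd
[3] P3: load  L0 | P0:I, P1:I, P2:I, P3:S(30) | bus: BusRd
[4] P3: load  L2 | P0:S(50), P1:S(50), P2:I, P3:S(50) | bus: BusRd
[5] P1: store L2 := 64 | P0:I, P1:M(64), P2:I, P3:I | bus: BusRdX
[6] P3: load  L2 | P0:I, P1:S(64), P2:I, P3:S(64) | bus: BusRd,Flush
[7] P2: load  L2 | P0:I, P1:S(64), P2:S(64), P3:S(64) | bus: BusRd
[8] P0: load  L2 | P0:S(64), P1:S(64), P2:S(64), P3:S(64) | bus: BusRd
[9] P3: store L0 := 10 | P0:I, P1:I, P2:I, P3:M(10) | bus: BusRdX
[10] P2: store L2 := 15 | P0:I, P1:I, P2:M(15), P3:I | bus: BusRdX
[11] P1: store L4 := 1 | P0:I, P1:M(1), P2:I, P3:I | bus: BusRdX
[12] P3: load  L2 | P0:I, P1:I, P2:S(15), P3:S(15) | bus: BusRd,Flush
[13] P1: store L1 := 48 | P0:I, P1:M(48), P2:I, P3:I | bus: BusRdX
[14] P0: store L2 := 68 | P0:M(68), P1:I, P2:I, P3:I | bus: BusRdX
[15] P1: load  L2 | P0:S(68), P1:S(68), P2:I, P3:I | bus: BusRd,Flush
[16] P3: load  L1 | P0:I, P1:S(48), P2:I, P3:S(48) | bus: BusRd,Flush
[17] P2: store L2 := 46 | P0:I, P1:I, P2:M(46), P3:I | bus: BusRdX
[18] P3: load  L2 | P0:I, P1:I, P2:S(46), P3:S(46) | bus: BusRd,Flush
[19] P3: load  L1 | P0:I, P1:S(48), P2:I, P3:S(48) | bus: none

state = I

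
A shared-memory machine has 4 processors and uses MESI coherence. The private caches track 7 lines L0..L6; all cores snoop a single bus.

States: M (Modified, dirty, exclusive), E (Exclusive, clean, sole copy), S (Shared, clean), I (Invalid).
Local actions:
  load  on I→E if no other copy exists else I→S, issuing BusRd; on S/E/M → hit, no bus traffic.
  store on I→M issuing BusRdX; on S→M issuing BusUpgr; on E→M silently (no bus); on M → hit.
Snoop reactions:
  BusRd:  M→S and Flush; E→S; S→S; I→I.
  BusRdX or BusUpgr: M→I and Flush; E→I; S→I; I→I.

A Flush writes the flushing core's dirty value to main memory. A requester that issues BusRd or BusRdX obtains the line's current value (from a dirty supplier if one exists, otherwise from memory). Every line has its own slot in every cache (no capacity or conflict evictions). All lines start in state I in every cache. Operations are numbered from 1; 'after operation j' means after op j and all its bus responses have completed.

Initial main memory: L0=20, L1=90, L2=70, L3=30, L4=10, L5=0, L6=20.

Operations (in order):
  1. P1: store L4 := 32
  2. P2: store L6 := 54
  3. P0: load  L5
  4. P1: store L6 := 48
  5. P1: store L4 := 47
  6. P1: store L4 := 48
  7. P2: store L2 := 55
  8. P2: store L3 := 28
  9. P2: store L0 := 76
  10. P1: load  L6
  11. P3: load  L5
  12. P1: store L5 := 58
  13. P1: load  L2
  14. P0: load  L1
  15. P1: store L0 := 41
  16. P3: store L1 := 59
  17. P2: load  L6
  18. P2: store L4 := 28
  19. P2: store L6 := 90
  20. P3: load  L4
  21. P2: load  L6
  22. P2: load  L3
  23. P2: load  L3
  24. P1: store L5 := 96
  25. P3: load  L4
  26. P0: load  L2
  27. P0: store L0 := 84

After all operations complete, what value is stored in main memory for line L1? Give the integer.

memory[L1] = 90

[1] P1: store L4 := 32 | P0:I, P1:M(32), P2:I, P3:I | bus: BusRdX
[2] P2: store L6 := 54 | P0:I, P1:I, P2:M(54), P3:I | bus: BusRdX
[3] P0: load  L5 | P0:E(0), P1:I, P2:I, P3:I | bus: BusRd
[4] P1: store L6 := 48 | P0:I, P1:M(48), P2:I, P3:I | bus: BusRdX,Flush
[5] P1: store L4 := 47 | P0:I, P1:M(47), P2:I, P3:I | bus: none
[6] P1: store L4 := 48 | P0:I, P1:M(48), P2:I, P3:I | bus: none
[7] P2: store L2 := 55 | P0:I, P1:I, P2:M(55), P3:I | bus: BusRdX
[8] P2: store L3 := 28 | P0:I, P1:I, P2:M(28), P3:I | bus: BusRdX
[9] P2: store L0 := 76 | P0:I, P1:I, P2:M(76), P3:I | bus: BusRdX
[10] P1: load  L6 | P0:I, P1:M(48), P2:I, P3:I | bus: none
[11] P3: load  L5 | P0:S(0), P1:I, P2:I, P3:S(0) | bus: BusRd
[12] P1: store L5 := 58 | P0:I, P1:M(58), P2:I, P3:I | bus: BusRdX
[13] P1: load  L2 | P0:I, P1:S(55), P2:S(55), P3:I | bus: BusRd,Flush
[14] P0: load  L1 | P0:E(90), P1:I, P2:I, P3:I | bus: BusRd
[15] P1: store L0 := 41 | P0:I, P1:M(41), P2:I, P3:I | bus: BusRdX,Flush
[16] P3: store L1 := 59 | P0:I, P1:I, P2:I, P3:M(59) | bus: BusRdX
[17] P2: load  L6 | P0:I, P1:S(48), P2:S(48), P3:I | bus: BusRd,Flush
[18] P2: store L4 := 28 | P0:I, P1:I, P2:M(28), P3:I | bus: BusRdX,Flush
[19] P2: store L6 := 90 | P0:I, P1:I, P2:M(90), P3:I | bus: BusUpgr
[20] P3: load  L4 | P0:I, P1:I, P2:S(28), P3:S(28) | bus: BusRd,Flush
[21] P2: load  L6 | P0:I, P1:I, P2:M(90), P3:I | bus: none
[22] P2: load  L3 | P0:I, P1:I, P2:M(28), P3:I | bus: none
[23] P2: load  L3 | P0:I, P1:I, P2:M(28), P3:I | bus: none
[24] P1: store L5 := 96 | P0:I, P1:M(96), P2:I, P3:I | bus: none
[25] P3: load  L4 | P0:I, P1:I, P2:S(28), P3:S(28) | bus: none
[26] P0: load  L2 | P0:S(55), P1:S(55), P2:S(55), P3:I | bus: BusRd
[27] P0: store L0 := 84 | P0:M(84), P1:I, P2:I, P3:I | bus: BusRdX,Flush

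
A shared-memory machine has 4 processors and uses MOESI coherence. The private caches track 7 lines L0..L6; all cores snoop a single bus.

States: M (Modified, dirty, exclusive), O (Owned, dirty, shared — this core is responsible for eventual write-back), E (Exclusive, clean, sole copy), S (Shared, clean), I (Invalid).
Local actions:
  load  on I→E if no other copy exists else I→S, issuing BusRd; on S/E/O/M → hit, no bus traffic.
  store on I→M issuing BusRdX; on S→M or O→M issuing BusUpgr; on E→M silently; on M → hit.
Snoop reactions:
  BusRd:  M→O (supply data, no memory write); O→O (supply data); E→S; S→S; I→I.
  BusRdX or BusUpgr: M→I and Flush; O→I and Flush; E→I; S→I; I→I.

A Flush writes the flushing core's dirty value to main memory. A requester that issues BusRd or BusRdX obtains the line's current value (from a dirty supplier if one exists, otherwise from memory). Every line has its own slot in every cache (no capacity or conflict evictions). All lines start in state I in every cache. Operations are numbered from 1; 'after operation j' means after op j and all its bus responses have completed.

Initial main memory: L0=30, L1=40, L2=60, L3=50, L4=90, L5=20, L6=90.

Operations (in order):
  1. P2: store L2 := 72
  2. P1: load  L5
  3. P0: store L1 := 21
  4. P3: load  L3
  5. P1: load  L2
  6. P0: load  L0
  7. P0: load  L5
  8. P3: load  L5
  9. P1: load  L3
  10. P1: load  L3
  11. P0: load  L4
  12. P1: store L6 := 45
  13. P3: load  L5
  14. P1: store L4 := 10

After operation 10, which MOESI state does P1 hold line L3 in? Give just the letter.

[1] P2: store L2 := 72 | P0:I, P1:I, P2:M(72), P3:I | bus: BusRdX
[2] P1: load  L5 | P0:I, P1:E(20), P2:I, P3:I | bus: BusRd
[3] P0: store L1 := 21 | P0:M(21), P1:I, P2:I, P3:I | bus: BusRdX
[4] P3: load  L3 | P0:I, P1:I, P2:I, P3:E(50) | bus: BusRd
[5] P1: load  L2 | P0:I, P1:S(72), P2:O(72), P3:I | bus: BusRd
[6] P0: load  L0 | P0:E(30), P1:I, P2:I, P3:I | bus: BusRd
[7] P0: load  L5 | P0:S(20), P1:S(20), P2:I, P3:I | bus: BusRd
[8] P3: load  L5 | P0:S(20), P1:S(20), P2:I, P3:S(20) | bus: BusRd
[9] P1: load  L3 | P0:I, P1:S(50), P2:I, P3:S(50) | bus: BusRd
[10] P1: load  L3 | P0:I, P1:S(50), P2:I, P3:S(50) | bus: none
[11] P0: load  L4 | P0:E(90), P1:I, P2:I, P3:I | bus: BusRd
[12] P1: store L6 := 45 | P0:I, P1:M(45), P2:I, P3:I | bus: BusRdX
[13] P3: load  L5 | P0:S(20), P1:S(20), P2:I, P3:S(20) | bus: none
[14] P1: store L4 := 10 | P0:I, P1:M(10), P2:I, P3:I | bus: BusRdX

state = S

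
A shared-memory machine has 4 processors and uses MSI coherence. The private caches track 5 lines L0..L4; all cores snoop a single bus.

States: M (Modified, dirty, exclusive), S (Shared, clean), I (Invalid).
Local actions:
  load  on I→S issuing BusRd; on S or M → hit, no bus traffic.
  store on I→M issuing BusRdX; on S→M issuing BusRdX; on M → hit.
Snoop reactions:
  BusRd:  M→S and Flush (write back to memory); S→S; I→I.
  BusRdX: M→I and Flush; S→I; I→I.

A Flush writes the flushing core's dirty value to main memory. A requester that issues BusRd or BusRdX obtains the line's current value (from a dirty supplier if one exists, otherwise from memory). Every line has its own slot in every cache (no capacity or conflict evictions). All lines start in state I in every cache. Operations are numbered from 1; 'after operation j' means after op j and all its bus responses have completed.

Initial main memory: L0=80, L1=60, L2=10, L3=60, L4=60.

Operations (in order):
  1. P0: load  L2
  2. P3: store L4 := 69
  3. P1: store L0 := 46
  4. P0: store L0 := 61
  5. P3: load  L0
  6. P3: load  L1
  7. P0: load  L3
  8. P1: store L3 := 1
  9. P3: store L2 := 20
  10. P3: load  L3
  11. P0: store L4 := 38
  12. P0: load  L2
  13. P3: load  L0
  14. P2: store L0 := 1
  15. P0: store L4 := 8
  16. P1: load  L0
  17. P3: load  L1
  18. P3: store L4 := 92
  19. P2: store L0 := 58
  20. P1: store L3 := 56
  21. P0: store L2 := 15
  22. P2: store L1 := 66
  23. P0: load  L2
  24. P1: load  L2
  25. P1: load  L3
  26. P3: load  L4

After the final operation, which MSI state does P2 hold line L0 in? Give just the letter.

state = M

[1] P0: load  L2 | P0:S(10), P1:I, P2:I, P3:I | bus: BusRd
[2] P3: store L4 := 69 | P0:I, P1:I, P2:I, P3:M(69) | bus: BusRdX
[3] P1: store L0 := 46 | P0:I, P1:M(46), P2:I, P3:I | bus: BusRdX
[4] P0: store L0 := 61 | P0:M(61), P1:I, P2:I, P3:I | bus: BusRdX,Flush
[5] P3: load  L0 | P0:S(61), P1:I, P2:I, P3:S(61) | bus: BusRd,Flush
[6] P3: load  L1 | P0:I, P1:I, P2:I, P3:S(60) | bus: BusRd
[7] P0: load  L3 | P0:S(60), P1:I, P2:I, P3:I | bus: BusRd
[8] P1: store L3 := 1 | P0:I, P1:M(1), P2:I, P3:I | bus: BusRdX
[9] P3: store L2 := 20 | P0:I, P1:I, P2:I, P3:M(20) | bus: BusRdX
[10] P3: load  L3 | P0:I, P1:S(1), P2:I, P3:S(1) | bus: BusRd,Flush
[11] P0: store L4 := 38 | P0:M(38), P1:I, P2:I, P3:I | bus: BusRdX,Flush
[12] P0: load  L2 | P0:S(20), P1:I, P2:I, P3:S(20) | bus: BusRd,Flush
[13] P3: load  L0 | P0:S(61), P1:I, P2:I, P3:S(61) | bus: none
[14] P2: store L0 := 1 | P0:I, P1:I, P2:M(1), P3:I | bus: BusRdX
[15] P0: store L4 := 8 | P0:M(8), P1:I, P2:I, P3:I | bus: none
[16] P1: load  L0 | P0:I, P1:S(1), P2:S(1), P3:I | bus: BusRd,Flush
[17] P3: load  L1 | P0:I, P1:I, P2:I, P3:S(60) | bus: none
[18] P3: store L4 := 92 | P0:I, P1:I, P2:I, P3:M(92) | bus: BusRdX,Flush
[19] P2: store L0 := 58 | P0:I, P1:I, P2:M(58), P3:I | bus: BusRdX
[20] P1: store L3 := 56 | P0:I, P1:M(56), P2:I, P3:I | bus: BusRdX
[21] P0: store L2 := 15 | P0:M(15), P1:I, P2:I, P3:I | bus: BusRdX
[22] P2: store L1 := 66 | P0:I, P1:I, P2:M(66), P3:I | bus: BusRdX
[23] P0: load  L2 | P0:M(15), P1:I, P2:I, P3:I | bus: none
[24] P1: load  L2 | P0:S(15), P1:S(15), P2:I, P3:I | bus: BusRd,Flush
[25] P1: load  L3 | P0:I, P1:M(56), P2:I, P3:I | bus: none
[26] P3: load  L4 | P0:I, P1:I, P2:I, P3:M(92) | bus: none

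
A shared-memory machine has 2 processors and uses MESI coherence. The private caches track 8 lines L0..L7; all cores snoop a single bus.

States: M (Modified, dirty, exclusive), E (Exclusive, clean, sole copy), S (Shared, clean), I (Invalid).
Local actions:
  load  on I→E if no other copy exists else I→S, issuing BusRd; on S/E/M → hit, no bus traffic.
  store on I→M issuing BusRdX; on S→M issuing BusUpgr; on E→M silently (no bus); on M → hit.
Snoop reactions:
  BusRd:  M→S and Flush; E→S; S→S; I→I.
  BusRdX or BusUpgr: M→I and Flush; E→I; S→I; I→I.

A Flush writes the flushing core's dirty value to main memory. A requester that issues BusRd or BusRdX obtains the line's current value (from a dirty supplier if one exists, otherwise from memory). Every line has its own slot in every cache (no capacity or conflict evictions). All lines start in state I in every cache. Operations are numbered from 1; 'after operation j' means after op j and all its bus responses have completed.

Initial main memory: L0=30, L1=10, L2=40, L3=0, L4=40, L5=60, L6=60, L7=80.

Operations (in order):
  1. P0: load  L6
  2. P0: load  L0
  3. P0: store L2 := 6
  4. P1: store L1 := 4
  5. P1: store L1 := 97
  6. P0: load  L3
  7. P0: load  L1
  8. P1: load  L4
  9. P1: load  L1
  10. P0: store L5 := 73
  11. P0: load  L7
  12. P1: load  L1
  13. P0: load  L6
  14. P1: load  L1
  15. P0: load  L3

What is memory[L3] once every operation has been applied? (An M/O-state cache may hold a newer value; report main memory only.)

1. P0: load  L6  bus=[BusRd]  L6: P0=E P1=I  mem[L6]=60
2. P0: load  L0  bus=[BusRd]  L0: P0=E P1=I  mem[L0]=30
3. P0: store L2 := 6  bus=[BusRdX]  L2: P0=M P1=I  mem[L2]=40
4. P1: store L1 := 4  bus=[BusRdX]  L1: P0=I P1=M  mem[L1]=10
5. P1: store L1 := 97  bus=[-]  L1: P0=I P1=M  mem[L1]=10
6. P0: load  L3  bus=[BusRd]  L3: P0=E P1=I  mem[L3]=0
7. P0: load  L1  bus=[BusRd,Flush]  L1: P0=S P1=S  mem[L1]=97
8. P1: load  L4  bus=[BusRd]  L4: P0=I P1=E  mem[L4]=40
9. P1: load  L1  bus=[-]  L1: P0=S P1=S  mem[L1]=97
10. P0: store L5 := 73  bus=[BusRdX]  L5: P0=M P1=I  mem[L5]=60
11. P0: load  L7  bus=[BusRd]  L7: P0=E P1=I  mem[L7]=80
12. P1: load  L1  bus=[-]  L1: P0=S P1=S  mem[L1]=97
13. P0: load  L6  bus=[-]  L6: P0=E P1=I  mem[L6]=60
14. P1: load  L1  bus=[-]  L1: P0=S P1=S  mem[L1]=97
15. P0: load  L3  bus=[-]  L3: P0=E P1=I  mem[L3]=0

memory[L3] = 0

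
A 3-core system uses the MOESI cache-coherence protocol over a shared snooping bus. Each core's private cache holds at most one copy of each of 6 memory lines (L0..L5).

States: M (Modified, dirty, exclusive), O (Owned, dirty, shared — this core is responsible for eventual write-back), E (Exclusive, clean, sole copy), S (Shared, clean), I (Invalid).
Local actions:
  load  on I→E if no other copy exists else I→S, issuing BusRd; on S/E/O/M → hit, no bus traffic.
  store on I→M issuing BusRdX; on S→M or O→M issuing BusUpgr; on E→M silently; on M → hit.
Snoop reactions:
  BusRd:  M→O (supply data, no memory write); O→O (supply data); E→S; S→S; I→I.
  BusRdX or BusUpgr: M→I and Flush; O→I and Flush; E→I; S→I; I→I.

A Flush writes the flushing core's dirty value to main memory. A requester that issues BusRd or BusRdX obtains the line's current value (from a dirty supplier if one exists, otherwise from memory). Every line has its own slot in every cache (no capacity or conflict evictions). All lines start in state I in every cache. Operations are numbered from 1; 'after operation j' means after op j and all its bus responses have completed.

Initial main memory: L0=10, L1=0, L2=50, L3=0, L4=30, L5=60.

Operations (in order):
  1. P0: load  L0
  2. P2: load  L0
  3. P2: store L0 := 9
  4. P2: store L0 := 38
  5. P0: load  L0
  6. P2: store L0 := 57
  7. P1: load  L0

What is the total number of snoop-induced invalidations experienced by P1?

invalidations = 0

1. P0: load  L0  bus=[BusRd]  L0: P0=E P1=I P2=I  mem[L0]=10
2. P2: load  L0  bus=[BusRd]  L0: P0=S P1=I P2=S  mem[L0]=10
3. P2: store L0 := 9  bus=[BusUpgr]  L0: P0=I P1=I P2=M  mem[L0]=10
4. P2: store L0 := 38  bus=[-]  L0: P0=I P1=I P2=M  mem[L0]=10
5. P0: load  L0  bus=[BusRd]  L0: P0=S P1=I P2=O  mem[L0]=10
6. P2: store L0 := 57  bus=[BusUpgr]  L0: P0=I P1=I P2=M  mem[L0]=10
7. P1: load  L0  bus=[BusRd]  L0: P0=I P1=S P2=O  mem[L0]=10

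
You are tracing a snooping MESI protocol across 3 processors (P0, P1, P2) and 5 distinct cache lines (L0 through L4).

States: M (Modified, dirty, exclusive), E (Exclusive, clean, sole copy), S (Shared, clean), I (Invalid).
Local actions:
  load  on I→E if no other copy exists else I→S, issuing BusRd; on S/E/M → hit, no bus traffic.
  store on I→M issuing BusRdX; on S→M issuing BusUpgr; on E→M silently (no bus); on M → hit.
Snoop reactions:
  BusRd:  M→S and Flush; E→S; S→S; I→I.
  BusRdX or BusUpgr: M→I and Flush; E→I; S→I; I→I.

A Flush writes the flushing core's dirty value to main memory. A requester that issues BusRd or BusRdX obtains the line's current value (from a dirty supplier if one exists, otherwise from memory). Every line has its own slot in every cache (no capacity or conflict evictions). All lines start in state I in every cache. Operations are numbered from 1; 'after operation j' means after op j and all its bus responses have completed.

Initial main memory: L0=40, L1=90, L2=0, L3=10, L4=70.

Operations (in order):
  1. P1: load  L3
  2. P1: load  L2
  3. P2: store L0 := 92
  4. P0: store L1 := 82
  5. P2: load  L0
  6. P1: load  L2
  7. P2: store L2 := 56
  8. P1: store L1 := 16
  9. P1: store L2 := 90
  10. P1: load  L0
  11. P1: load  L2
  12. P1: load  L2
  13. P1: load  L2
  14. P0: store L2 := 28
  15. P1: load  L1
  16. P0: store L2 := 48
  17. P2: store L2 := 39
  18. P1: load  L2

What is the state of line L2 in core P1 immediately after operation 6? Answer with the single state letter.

1. P1: load  L3  bus=[BusRd]  L3: P0=I P1=E P2=I  mem[L3]=10
2. P1: load  L2  bus=[BusRd]  L2: P0=I P1=E P2=I  mem[L2]=0
3. P2: store L0 := 92  bus=[BusRdX]  L0: P0=I P1=I P2=M  mem[L0]=40
4. P0: store L1 := 82  bus=[BusRdX]  L1: P0=M P1=I P2=I  mem[L1]=90
5. P2: load  L0  bus=[-]  L0: P0=I P1=I P2=M  mem[L0]=40
6. P1: load  L2  bus=[-]  L2: P0=I P1=E P2=I  mem[L2]=0
7. P2: store L2 := 56  bus=[BusRdX]  L2: P0=I P1=I P2=M  mem[L2]=0
8. P1: store L1 := 16  bus=[BusRdX,Flush]  L1: P0=I P1=M P2=I  mem[L1]=82
9. P1: store L2 := 90  bus=[BusRdX,Flush]  L2: P0=I P1=M P2=I  mem[L2]=56
10. P1: load  L0  bus=[BusRd,Flush]  L0: P0=I P1=S P2=S  mem[L0]=92
11. P1: load  L2  bus=[-]  L2: P0=I P1=M P2=I  mem[L2]=56
12. P1: load  L2  bus=[-]  L2: P0=I P1=M P2=I  mem[L2]=56
13. P1: load  L2  bus=[-]  L2: P0=I P1=M P2=I  mem[L2]=56
14. P0: store L2 := 28  bus=[BusRdX,Flush]  L2: P0=M P1=I P2=I  mem[L2]=90
15. P1: load  L1  bus=[-]  L1: P0=I P1=M P2=I  mem[L1]=82
16. P0: store L2 := 48  bus=[-]  L2: P0=M P1=I P2=I  mem[L2]=90
17. P2: store L2 := 39  bus=[BusRdX,Flush]  L2: P0=I P1=I P2=M  mem[L2]=48
18. P1: load  L2  bus=[BusRd,Flush]  L2: P0=I P1=S P2=S  mem[L2]=39

state = E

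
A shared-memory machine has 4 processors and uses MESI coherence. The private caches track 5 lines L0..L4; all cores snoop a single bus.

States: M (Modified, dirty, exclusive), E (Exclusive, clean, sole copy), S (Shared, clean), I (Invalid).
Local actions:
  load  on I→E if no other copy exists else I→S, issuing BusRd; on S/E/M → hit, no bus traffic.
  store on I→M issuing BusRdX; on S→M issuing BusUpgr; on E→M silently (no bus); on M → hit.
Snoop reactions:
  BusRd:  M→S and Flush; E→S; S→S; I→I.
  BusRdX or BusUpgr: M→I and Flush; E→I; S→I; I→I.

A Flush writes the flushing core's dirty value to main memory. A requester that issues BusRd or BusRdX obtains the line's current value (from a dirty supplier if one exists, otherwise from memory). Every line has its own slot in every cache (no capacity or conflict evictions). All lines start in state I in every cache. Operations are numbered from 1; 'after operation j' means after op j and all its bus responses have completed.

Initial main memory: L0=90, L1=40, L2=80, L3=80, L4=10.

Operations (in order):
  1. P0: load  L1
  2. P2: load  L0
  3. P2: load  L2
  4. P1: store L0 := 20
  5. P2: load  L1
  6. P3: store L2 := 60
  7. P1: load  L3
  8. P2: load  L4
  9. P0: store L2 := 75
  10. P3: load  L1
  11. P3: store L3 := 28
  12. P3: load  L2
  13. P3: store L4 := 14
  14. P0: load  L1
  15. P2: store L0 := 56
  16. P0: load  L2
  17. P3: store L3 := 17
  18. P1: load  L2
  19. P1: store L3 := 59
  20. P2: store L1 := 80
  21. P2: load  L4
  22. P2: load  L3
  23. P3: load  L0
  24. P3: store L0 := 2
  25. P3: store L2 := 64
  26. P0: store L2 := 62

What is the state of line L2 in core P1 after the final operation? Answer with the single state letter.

1. P0: load  L1  bus=[BusRd]  L1: P0=E P1=I P2=I P3=I  mem[L1]=40
2. P2: load  L0  bus=[BusRd]  L0: P0=I P1=I P2=E P3=I  mem[L0]=90
3. P2: load  L2  bus=[BusRd]  L2: P0=I P1=I P2=E P3=I  mem[L2]=80
4. P1: store L0 := 20  bus=[BusRdX]  L0: P0=I P1=M P2=I P3=I  mem[L0]=90
5. P2: load  L1  bus=[BusRd]  L1: P0=S P1=I P2=S P3=I  mem[L1]=40
6. P3: store L2 := 60  bus=[BusRdX]  L2: P0=I P1=I P2=I P3=M  mem[L2]=80
7. P1: load  L3  bus=[BusRd]  L3: P0=I P1=E P2=I P3=I  mem[L3]=80
8. P2: load  L4  bus=[BusRd]  L4: P0=I P1=I P2=E P3=I  mem[L4]=10
9. P0: store L2 := 75  bus=[BusRdX,Flush]  L2: P0=M P1=I P2=I P3=I  mem[L2]=60
10. P3: load  L1  bus=[BusRd]  L1: P0=S P1=I P2=S P3=S  mem[L1]=40
11. P3: store L3 := 28  bus=[BusRdX]  L3: P0=I P1=I P2=I P3=M  mem[L3]=80
12. P3: load  L2  bus=[BusRd,Flush]  L2: P0=S P1=I P2=I P3=S  mem[L2]=75
13. P3: store L4 := 14  bus=[BusRdX]  L4: P0=I P1=I P2=I P3=M  mem[L4]=10
14. P0: load  L1  bus=[-]  L1: P0=S P1=I P2=S P3=S  mem[L1]=40
15. P2: store L0 := 56  bus=[BusRdX,Flush]  L0: P0=I P1=I P2=M P3=I  mem[L0]=20
16. P0: load  L2  bus=[-]  L2: P0=S P1=I P2=I P3=S  mem[L2]=75
17. P3: store L3 := 17  bus=[-]  L3: P0=I P1=I P2=I P3=M  mem[L3]=80
18. P1: load  L2  bus=[BusRd]  L2: P0=S P1=S P2=I P3=S  mem[L2]=75
19. P1: store L3 := 59  bus=[BusRdX,Flush]  L3: P0=I P1=M P2=I P3=I  mem[L3]=17
20. P2: store L1 := 80  bus=[BusUpgr]  L1: P0=I P1=I P2=M P3=I  mem[L1]=40
21. P2: load  L4  bus=[BusRd,Flush]  L4: P0=I P1=I P2=S P3=S  mem[L4]=14
22. P2: load  L3  bus=[BusRd,Flush]  L3: P0=I P1=S P2=S P3=I  mem[L3]=59
23. P3: load  L0  bus=[BusRd,Flush]  L0: P0=I P1=I P2=S P3=S  mem[L0]=56
24. P3: store L0 := 2  bus=[BusUpgr]  L0: P0=I P1=I P2=I P3=M  mem[L0]=56
25. P3: store L2 := 64  bus=[BusUpgr]  L2: P0=I P1=I P2=I P3=M  mem[L2]=75
26. P0: store L2 := 62  bus=[BusRdX,Flush]  L2: P0=M P1=I P2=I P3=I  mem[L2]=64

state = I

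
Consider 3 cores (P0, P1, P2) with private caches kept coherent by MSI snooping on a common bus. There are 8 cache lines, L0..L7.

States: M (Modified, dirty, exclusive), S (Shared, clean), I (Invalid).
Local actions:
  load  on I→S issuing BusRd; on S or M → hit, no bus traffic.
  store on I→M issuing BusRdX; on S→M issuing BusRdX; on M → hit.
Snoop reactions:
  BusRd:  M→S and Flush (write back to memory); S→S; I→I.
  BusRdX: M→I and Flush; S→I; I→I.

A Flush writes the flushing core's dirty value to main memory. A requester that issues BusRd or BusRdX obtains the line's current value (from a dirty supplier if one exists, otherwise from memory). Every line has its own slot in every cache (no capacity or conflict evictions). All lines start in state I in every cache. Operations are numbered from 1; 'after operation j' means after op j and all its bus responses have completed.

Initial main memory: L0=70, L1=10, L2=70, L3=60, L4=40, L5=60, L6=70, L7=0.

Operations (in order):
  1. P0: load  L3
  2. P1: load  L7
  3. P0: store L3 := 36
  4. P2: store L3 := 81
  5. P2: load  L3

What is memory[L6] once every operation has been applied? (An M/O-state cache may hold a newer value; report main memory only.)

step 1: P0: load  L3  ⟶  SII  (L3)  txn=BusRd  M[L3]=60
step 2: P1: load  L7  ⟶  ISI  (L7)  txn=BusRd  M[L7]=0
step 3: P0: store L3 := 36  ⟶  MII  (L3)  txn=BusRdX  M[L3]=60
step 4: P2: store L3 := 81  ⟶  IIM  (L3)  txn=BusRdX+Flush  M[L3]=36
step 5: P2: load  L3  ⟶  IIM  (L3)  txn=∅  M[L3]=36

memory[L6] = 70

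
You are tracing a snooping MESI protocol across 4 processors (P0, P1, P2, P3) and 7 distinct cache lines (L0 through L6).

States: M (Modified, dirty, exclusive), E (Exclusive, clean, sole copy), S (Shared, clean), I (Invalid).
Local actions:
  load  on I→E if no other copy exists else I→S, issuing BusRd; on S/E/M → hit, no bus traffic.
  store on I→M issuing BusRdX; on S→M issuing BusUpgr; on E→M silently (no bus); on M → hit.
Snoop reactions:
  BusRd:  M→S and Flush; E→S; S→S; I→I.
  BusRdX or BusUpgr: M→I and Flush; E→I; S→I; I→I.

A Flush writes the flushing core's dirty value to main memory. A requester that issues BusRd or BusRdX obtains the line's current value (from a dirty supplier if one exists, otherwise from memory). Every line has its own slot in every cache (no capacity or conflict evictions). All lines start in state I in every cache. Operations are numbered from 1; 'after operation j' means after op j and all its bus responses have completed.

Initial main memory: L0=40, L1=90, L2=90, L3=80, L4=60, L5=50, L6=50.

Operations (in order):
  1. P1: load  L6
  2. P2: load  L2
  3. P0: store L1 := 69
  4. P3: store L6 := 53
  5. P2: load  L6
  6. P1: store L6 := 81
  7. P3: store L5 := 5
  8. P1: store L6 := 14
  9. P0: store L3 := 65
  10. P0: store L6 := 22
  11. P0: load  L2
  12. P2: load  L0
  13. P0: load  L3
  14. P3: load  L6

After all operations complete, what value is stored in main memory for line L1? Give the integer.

memory[L1] = 90

step 1: P1: load  L6  ⟶  IEII  (L6)  txn=BusRd  M[L6]=50
step 2: P2: load  L2  ⟶  IIEI  (L2)  txn=BusRd  M[L2]=90
step 3: P0: store L1 := 69  ⟶  MIII  (L1)  txn=BusRdX  M[L1]=90
step 4: P3: store L6 := 53  ⟶  IIIM  (L6)  txn=BusRdX  M[L6]=50
step 5: P2: load  L6  ⟶  IISS  (L6)  txn=BusRd+Flush  M[L6]=53
step 6: P1: store L6 := 81  ⟶  IMII  (L6)  txn=BusRdX  M[L6]=53
step 7: P3: store L5 := 5  ⟶  IIIM  (L5)  txn=BusRdX  M[L5]=50
step 8: P1: store L6 := 14  ⟶  IMII  (L6)  txn=∅  M[L6]=53
step 9: P0: store L3 := 65  ⟶  MIII  (L3)  txn=BusRdX  M[L3]=80
step 10: P0: store L6 := 22  ⟶  MIII  (L6)  txn=BusRdX+Flush  M[L6]=14
step 11: P0: load  L2  ⟶  SISI  (L2)  txn=BusRd  M[L2]=90
step 12: P2: load  L0  ⟶  IIEI  (L0)  txn=BusRd  M[L0]=40
step 13: P0: load  L3  ⟶  MIII  (L3)  txn=∅  M[L3]=80
step 14: P3: load  L6  ⟶  SIIS  (L6)  txn=BusRd+Flush  M[L6]=22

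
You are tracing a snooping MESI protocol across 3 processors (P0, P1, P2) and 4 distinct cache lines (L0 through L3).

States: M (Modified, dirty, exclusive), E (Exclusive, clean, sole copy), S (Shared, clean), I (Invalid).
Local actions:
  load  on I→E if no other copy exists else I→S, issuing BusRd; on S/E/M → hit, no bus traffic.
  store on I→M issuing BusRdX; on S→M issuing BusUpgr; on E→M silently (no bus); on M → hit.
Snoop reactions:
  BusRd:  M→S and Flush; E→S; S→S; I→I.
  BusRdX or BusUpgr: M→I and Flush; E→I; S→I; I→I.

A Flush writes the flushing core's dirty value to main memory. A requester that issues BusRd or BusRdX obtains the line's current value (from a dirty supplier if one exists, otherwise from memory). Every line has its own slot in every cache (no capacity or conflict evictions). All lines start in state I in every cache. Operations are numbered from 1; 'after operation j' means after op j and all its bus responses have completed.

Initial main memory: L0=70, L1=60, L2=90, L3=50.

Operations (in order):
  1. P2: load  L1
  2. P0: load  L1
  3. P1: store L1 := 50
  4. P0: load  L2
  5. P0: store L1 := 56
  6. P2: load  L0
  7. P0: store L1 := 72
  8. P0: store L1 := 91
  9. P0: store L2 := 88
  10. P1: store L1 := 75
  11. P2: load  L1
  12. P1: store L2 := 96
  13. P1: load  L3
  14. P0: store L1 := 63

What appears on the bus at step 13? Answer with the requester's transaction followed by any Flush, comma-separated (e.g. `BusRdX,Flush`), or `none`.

1. P2: load  L1  bus=[BusRd]  L1: P0=I P1=I P2=E  mem[L1]=60
2. P0: load  L1  bus=[BusRd]  L1: P0=S P1=I P2=S  mem[L1]=60
3. P1: store L1 := 50  bus=[BusRdX]  L1: P0=I P1=M P2=I  mem[L1]=60
4. P0: load  L2  bus=[BusRd]  L2: P0=E P1=I P2=I  mem[L2]=90
5. P0: store L1 := 56  bus=[BusRdX,Flush]  L1: P0=M P1=I P2=I  mem[L1]=50
6. P2: load  L0  bus=[BusRd]  L0: P0=I P1=I P2=E  mem[L0]=70
7. P0: store L1 := 72  bus=[-]  L1: P0=M P1=I P2=I  mem[L1]=50
8. P0: store L1 := 91  bus=[-]  L1: P0=M P1=I P2=I  mem[L1]=50
9. P0: store L2 := 88  bus=[-]  L2: P0=M P1=I P2=I  mem[L2]=90
10. P1: store L1 := 75  bus=[BusRdX,Flush]  L1: P0=I P1=M P2=I  mem[L1]=91
11. P2: load  L1  bus=[BusRd,Flush]  L1: P0=I P1=S P2=S  mem[L1]=75
12. P1: store L2 := 96  bus=[BusRdX,Flush]  L2: P0=I P1=M P2=I  mem[L2]=88
13. P1: load  L3  bus=[BusRd]  L3: P0=I P1=E P2=I  mem[L3]=50
14. P0: store L1 := 63  bus=[BusRdX]  L1: P0=M P1=I P2=I  mem[L1]=75

bus = BusRd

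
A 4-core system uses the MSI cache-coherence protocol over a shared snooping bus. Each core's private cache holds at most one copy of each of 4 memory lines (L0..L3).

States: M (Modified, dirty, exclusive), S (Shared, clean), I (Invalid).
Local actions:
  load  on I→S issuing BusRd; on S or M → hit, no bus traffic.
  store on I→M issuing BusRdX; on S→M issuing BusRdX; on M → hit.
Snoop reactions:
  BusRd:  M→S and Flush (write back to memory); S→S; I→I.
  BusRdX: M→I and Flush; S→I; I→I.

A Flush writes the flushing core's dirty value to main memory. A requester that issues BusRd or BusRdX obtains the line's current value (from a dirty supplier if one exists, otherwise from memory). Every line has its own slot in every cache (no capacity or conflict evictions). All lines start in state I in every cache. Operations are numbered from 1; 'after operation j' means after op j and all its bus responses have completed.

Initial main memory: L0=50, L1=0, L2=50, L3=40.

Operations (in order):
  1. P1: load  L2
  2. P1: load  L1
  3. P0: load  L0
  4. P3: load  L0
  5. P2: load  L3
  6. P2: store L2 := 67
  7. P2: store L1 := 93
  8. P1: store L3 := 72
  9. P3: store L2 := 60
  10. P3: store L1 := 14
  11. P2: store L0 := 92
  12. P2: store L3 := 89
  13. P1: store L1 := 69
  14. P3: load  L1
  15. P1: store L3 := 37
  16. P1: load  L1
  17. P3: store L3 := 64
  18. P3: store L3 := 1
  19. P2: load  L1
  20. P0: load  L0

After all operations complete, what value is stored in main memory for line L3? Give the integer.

  op1 P1: load  L2 → I/S/I/I on L2; bus BusRd; mem=50
  op2 P1: load  L1 → I/S/I/I on L1; bus BusRd; mem=0
  op3 P0: load  L0 → S/I/I/I on L0; bus BusRd; mem=50
  op4 P3: load  L0 → S/I/I/S on L0; bus BusRd; mem=50
  op5 P2: load  L3 → I/I/S/I on L3; bus BusRd; mem=40
  op6 P2: store L2 := 67 → I/I/M/I on L2; bus BusRdX; mem=50
  op7 P2: store L1 := 93 → I/I/M/I on L1; bus BusRdX; mem=0
  op8 P1: store L3 := 72 → I/M/I/I on L3; bus BusRdX; mem=40
  op9 P3: store L2 := 60 → I/I/I/M on L2; bus BusRdX Flush; mem=67
  op10 P3: store L1 := 14 → I/I/I/M on L1; bus BusRdX Flush; mem=93
  op11 P2: store L0 := 92 → I/I/M/I on L0; bus BusRdX; mem=50
  op12 P2: store L3 := 89 → I/I/M/I on L3; bus BusRdX Flush; mem=72
  op13 P1: store L1 := 69 → I/M/I/I on L1; bus BusRdX Flush; mem=14
  op14 P3: load  L1 → I/S/I/S on L1; bus BusRd Flush; mem=69
  op15 P1: store L3 := 37 → I/M/I/I on L3; bus BusRdX Flush; mem=89
  op16 P1: load  L1 → I/S/I/S on L1; bus (none); mem=69
  op17 P3: store L3 := 64 → I/I/I/M on L3; bus BusRdX Flush; mem=37
  op18 P3: store L3 := 1 → I/I/I/M on L3; bus (none); mem=37
  op19 P2: load  L1 → I/S/S/S on L1; bus BusRd; mem=69
  op20 P0: load  L0 → S/I/S/I on L0; bus BusRd Flush; mem=92

memory[L3] = 37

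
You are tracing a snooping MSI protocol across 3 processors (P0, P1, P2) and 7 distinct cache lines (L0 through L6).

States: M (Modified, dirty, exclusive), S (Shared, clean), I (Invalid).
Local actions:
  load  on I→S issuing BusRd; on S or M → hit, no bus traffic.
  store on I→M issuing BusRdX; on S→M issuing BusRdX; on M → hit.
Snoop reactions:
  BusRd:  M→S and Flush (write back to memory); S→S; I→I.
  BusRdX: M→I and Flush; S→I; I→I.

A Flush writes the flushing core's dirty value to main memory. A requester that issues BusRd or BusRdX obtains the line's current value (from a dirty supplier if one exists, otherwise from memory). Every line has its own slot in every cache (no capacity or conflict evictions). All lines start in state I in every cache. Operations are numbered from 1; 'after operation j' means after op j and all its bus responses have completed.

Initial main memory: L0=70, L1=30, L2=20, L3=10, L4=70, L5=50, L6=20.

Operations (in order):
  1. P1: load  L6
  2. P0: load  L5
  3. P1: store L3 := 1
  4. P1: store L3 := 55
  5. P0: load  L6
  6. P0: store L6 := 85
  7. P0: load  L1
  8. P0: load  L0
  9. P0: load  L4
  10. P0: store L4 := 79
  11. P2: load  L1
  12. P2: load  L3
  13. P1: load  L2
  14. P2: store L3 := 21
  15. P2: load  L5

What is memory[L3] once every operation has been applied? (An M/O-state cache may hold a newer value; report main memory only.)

[1] P1: load  L6 | P0:I, P1:S(20), P2:I | bus: BusRd
[2] P0: load  L5 | P0:S(50), P1:I, P2:I | bus: BusRd
[3] P1: store L3 := 1 | P0:I, P1:M(1), P2:I | bus: BusRdX
[4] P1: store L3 := 55 | P0:I, P1:M(55), P2:I | bus: none
[5] P0: load  L6 | P0:S(20), P1:S(20), P2:I | bus: BusRd
[6] P0: store L6 := 85 | P0:M(85), P1:I, P2:I | bus: BusRdX
[7] P0: load  L1 | P0:S(30), P1:I, P2:I | bus: BusRd
[8] P0: load  L0 | P0:S(70), P1:I, P2:I | bus: BusRd
[9] P0: load  L4 | P0:S(70), P1:I, P2:I | bus: BusRd
[10] P0: store L4 := 79 | P0:M(79), P1:I, P2:I | bus: BusRdX
[11] P2: load  L1 | P0:S(30), P1:I, P2:S(30) | bus: BusRd
[12] P2: load  L3 | P0:I, P1:S(55), P2:S(55) | bus: BusRd,Flush
[13] P1: load  L2 | P0:I, P1:S(20), P2:I | bus: BusRd
[14] P2: store L3 := 21 | P0:I, P1:I, P2:M(21) | bus: BusRdX
[15] P2: load  L5 | P0:S(50), P1:I, P2:S(50) | bus: BusRd

memory[L3] = 55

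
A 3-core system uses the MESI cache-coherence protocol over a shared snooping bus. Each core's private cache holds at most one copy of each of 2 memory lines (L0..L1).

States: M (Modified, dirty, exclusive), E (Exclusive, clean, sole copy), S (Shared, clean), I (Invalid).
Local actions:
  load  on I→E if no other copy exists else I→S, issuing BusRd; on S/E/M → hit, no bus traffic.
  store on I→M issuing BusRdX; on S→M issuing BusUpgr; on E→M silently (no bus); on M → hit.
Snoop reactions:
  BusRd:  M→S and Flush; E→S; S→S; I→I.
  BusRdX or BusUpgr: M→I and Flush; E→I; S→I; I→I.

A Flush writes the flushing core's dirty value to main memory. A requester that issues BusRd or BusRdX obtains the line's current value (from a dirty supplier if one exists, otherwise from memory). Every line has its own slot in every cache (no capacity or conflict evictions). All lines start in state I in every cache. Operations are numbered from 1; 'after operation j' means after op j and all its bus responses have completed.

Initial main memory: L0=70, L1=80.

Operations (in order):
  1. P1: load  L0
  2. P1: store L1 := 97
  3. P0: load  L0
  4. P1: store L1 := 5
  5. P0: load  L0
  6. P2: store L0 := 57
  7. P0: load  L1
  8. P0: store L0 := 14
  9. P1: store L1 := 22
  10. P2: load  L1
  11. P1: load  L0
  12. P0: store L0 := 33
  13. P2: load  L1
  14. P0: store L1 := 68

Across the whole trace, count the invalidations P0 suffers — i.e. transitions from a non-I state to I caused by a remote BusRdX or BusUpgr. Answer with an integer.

invalidations = 2

step 1: P1: load  L0  ⟶  IEI  (L0)  txn=BusRd  M[L0]=70
step 2: P1: store L1 := 97  ⟶  IMI  (L1)  txn=BusRdX  M[L1]=80
step 3: P0: load  L0  ⟶  SSI  (L0)  txn=BusRd  M[L0]=70
step 4: P1: store L1 := 5  ⟶  IMI  (L1)  txn=∅  M[L1]=80
step 5: P0: load  L0  ⟶  SSI  (L0)  txn=∅  M[L0]=70
step 6: P2: store L0 := 57  ⟶  IIM  (L0)  txn=BusRdX  M[L0]=70
step 7: P0: load  L1  ⟶  SSI  (L1)  txn=BusRd+Flush  M[L1]=5
step 8: P0: store L0 := 14  ⟶  MII  (L0)  txn=BusRdX+Flush  M[L0]=57
step 9: P1: store L1 := 22  ⟶  IMI  (L1)  txn=BusUpgr  M[L1]=5
step 10: P2: load  L1  ⟶  ISS  (L1)  txn=BusRd+Flush  M[L1]=22
step 11: P1: load  L0  ⟶  SSI  (L0)  txn=BusRd+Flush  M[L0]=14
step 12: P0: store L0 := 33  ⟶  MII  (L0)  txn=BusUpgr  M[L0]=14
step 13: P2: load  L1  ⟶  ISS  (L1)  txn=∅  M[L1]=22
step 14: P0: store L1 := 68  ⟶  MII  (L1)  txn=BusRdX  M[L1]=22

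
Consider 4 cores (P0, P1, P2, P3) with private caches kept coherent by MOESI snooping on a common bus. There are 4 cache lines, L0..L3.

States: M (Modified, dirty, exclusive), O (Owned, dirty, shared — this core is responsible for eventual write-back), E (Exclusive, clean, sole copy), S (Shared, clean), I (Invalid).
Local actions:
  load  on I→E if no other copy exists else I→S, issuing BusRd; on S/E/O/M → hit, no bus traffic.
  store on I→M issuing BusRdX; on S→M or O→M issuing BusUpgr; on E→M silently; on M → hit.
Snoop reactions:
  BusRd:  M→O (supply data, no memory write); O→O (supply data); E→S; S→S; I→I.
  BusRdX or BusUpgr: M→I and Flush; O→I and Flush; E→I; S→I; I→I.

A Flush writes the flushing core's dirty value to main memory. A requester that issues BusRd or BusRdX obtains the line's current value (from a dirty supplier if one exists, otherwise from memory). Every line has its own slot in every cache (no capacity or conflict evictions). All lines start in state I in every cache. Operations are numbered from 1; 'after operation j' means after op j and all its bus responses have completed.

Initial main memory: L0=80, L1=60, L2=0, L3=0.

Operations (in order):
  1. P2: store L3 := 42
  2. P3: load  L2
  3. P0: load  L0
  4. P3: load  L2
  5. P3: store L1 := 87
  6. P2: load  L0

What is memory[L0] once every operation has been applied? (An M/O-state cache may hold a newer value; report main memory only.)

[1] P2: store L3 := 42 | P0:I, P1:I, P2:M(42), P3:I | bus: BusRdX
[2] P3: load  L2 | P0:I, P1:I, P2:I, P3:E(0) | bus: BusRd
[3] P0: load  L0 | P0:E(80), P1:I, P2:I, P3:I | bus: BusRd
[4] P3: load  L2 | P0:I, P1:I, P2:I, P3:E(0) | bus: none
[5] P3: store L1 := 87 | P0:I, P1:I, P2:I, P3:M(87) | bus: BusRdX
[6] P2: load  L0 | P0:S(80), P1:I, P2:S(80), P3:I | bus: BusRd

memory[L0] = 80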